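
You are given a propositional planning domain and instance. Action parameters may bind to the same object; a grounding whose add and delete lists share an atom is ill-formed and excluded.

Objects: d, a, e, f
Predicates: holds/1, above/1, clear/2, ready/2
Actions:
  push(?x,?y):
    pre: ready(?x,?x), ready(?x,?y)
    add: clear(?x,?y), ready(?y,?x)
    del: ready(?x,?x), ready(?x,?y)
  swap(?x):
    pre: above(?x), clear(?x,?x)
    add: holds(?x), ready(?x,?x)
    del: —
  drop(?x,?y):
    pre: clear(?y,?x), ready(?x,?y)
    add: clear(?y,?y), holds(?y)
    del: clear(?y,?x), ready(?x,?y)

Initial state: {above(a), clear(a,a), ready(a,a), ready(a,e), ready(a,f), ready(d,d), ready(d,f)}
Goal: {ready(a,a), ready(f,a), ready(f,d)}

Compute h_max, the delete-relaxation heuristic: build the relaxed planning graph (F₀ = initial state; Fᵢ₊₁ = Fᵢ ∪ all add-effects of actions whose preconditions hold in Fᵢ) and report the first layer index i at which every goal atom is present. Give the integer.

1

F0 = init (7 atoms)
F1 = F0 ∪ {clear(a,e), clear(a,f), clear(d,f), holds(a), ready(e,a), ready(f,a), ready(f,d)}  (14 atoms)
goal ⊆ F1  ⇒  h_max = 1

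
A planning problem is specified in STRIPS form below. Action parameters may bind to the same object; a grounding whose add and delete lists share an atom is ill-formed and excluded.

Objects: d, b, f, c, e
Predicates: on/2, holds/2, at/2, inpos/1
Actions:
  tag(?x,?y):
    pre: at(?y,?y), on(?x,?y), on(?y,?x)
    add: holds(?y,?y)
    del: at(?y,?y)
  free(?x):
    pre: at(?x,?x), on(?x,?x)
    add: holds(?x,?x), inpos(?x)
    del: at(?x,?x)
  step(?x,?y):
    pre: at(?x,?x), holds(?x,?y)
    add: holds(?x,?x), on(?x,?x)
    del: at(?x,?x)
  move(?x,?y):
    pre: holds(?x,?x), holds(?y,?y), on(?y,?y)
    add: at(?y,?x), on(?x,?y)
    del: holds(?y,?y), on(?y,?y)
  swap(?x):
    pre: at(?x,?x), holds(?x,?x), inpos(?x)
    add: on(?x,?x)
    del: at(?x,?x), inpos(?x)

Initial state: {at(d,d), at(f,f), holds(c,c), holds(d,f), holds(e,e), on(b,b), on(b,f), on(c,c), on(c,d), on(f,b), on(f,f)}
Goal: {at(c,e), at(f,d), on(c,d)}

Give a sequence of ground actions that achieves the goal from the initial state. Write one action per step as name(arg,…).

1. tag(b,f)  →  {at(d,d), holds(c,c), holds(d,f), holds(e,e), holds(f,f), on(b,b), on(b,f), on(c,c), on(c,d), on(f,b), on(f,f)}
2. step(d,f)  →  {holds(c,c), holds(d,d), holds(d,f), holds(e,e), holds(f,f), on(b,b), on(b,f), on(c,c), on(c,d), on(d,d), on(f,b), on(f,f)}
3. move(d,f)  →  {at(f,d), holds(c,c), holds(d,d), holds(d,f), holds(e,e), on(b,b), on(b,f), on(c,c), on(c,d), on(d,d), on(d,f), on(f,b)}
4. move(e,c)  →  {at(c,e), at(f,d), holds(d,d), holds(d,f), holds(e,e), on(b,b), on(b,f), on(c,d), on(d,d), on(d,f), on(e,c), on(f,b)}

tag(b,f); step(d,f); move(d,f); move(e,c)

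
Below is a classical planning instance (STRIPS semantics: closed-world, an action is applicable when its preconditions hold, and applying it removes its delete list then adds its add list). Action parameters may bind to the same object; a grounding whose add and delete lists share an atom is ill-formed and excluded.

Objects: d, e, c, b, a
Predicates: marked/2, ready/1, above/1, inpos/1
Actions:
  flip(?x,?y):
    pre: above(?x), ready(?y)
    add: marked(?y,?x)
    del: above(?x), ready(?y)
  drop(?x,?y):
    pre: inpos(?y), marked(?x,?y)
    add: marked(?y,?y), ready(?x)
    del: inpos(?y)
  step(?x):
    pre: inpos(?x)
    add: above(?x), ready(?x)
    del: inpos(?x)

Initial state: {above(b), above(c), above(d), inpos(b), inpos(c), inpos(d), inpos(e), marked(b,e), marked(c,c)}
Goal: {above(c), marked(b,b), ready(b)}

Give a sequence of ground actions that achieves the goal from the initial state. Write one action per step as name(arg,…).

1. drop(b,e)  →  {above(b), above(c), above(d), inpos(b), inpos(c), inpos(d), marked(b,e), marked(c,c), marked(e,e), ready(b)}
2. flip(b,b)  →  {above(c), above(d), inpos(b), inpos(c), inpos(d), marked(b,b), marked(b,e), marked(c,c), marked(e,e)}
3. drop(b,b)  →  {above(c), above(d), inpos(c), inpos(d), marked(b,b), marked(b,e), marked(c,c), marked(e,e), ready(b)}

drop(b,e); flip(b,b); drop(b,b)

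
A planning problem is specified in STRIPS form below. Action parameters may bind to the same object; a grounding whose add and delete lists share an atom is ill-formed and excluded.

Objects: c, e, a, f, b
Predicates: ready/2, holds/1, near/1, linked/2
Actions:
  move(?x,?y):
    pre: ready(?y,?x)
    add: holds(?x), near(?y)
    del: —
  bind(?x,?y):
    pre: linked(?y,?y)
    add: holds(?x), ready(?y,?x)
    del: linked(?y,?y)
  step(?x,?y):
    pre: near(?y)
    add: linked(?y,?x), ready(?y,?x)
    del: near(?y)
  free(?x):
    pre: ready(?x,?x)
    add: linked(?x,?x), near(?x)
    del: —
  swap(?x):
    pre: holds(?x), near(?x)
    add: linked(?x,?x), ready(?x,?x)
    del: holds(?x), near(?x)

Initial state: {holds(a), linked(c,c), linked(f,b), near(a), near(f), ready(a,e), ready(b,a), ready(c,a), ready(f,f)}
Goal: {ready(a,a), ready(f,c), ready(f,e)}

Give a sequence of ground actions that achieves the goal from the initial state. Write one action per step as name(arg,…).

step(c,f); move(c,f); step(e,f); step(a,a)

1. step(c,f)  →  {holds(a), linked(c,c), linked(f,b), linked(f,c), near(a), ready(a,e), ready(b,a), ready(c,a), ready(f,c), ready(f,f)}
2. move(c,f)  →  {holds(a), holds(c), linked(c,c), linked(f,b), linked(f,c), near(a), near(f), ready(a,e), ready(b,a), ready(c,a), ready(f,c), ready(f,f)}
3. step(e,f)  →  {holds(a), holds(c), linked(c,c), linked(f,b), linked(f,c), linked(f,e), near(a), ready(a,e), ready(b,a), ready(c,a), ready(f,c), ready(f,e), ready(f,f)}
4. step(a,a)  →  {holds(a), holds(c), linked(a,a), linked(c,c), linked(f,b), linked(f,c), linked(f,e), ready(a,a), ready(a,e), ready(b,a), ready(c,a), ready(f,c), ready(f,e), ready(f,f)}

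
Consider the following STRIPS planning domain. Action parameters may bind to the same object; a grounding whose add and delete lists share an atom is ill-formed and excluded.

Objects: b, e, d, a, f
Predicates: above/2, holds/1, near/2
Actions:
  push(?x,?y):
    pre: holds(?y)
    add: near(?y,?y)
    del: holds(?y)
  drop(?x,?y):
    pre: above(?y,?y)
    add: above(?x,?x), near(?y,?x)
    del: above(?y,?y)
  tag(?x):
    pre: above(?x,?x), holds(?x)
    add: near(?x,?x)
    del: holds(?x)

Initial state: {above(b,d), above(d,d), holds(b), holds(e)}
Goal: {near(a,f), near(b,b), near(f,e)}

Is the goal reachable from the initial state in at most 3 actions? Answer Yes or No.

1. push(b,b)  →  {above(b,d), above(d,d), holds(e), near(b,b)}
2. drop(a,d)  →  {above(a,a), above(b,d), holds(e), near(b,b), near(d,a)}
3. drop(f,a)  →  {above(b,d), above(f,f), holds(e), near(a,f), near(b,b), near(d,a)}
4. drop(e,f)  →  {above(b,d), above(e,e), holds(e), near(a,f), near(b,b), near(d,a), near(f,e)}
optimal plan length = 4; 4 > 3

No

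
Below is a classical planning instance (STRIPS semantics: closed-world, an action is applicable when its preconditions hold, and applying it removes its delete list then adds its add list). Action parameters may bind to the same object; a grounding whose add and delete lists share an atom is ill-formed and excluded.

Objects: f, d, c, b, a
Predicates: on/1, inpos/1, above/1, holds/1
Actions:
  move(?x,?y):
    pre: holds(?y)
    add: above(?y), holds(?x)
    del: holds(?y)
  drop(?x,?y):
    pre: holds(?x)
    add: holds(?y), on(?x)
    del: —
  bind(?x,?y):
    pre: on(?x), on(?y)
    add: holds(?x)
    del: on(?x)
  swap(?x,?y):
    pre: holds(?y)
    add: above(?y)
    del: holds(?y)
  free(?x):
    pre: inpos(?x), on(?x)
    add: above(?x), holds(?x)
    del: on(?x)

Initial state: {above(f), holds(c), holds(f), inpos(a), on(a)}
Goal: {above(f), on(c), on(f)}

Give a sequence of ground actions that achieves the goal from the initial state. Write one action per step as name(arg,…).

drop(f,f); drop(c,f)

1. drop(f,f)  →  {above(f), holds(c), holds(f), inpos(a), on(a), on(f)}
2. drop(c,f)  →  {above(f), holds(c), holds(f), inpos(a), on(a), on(c), on(f)}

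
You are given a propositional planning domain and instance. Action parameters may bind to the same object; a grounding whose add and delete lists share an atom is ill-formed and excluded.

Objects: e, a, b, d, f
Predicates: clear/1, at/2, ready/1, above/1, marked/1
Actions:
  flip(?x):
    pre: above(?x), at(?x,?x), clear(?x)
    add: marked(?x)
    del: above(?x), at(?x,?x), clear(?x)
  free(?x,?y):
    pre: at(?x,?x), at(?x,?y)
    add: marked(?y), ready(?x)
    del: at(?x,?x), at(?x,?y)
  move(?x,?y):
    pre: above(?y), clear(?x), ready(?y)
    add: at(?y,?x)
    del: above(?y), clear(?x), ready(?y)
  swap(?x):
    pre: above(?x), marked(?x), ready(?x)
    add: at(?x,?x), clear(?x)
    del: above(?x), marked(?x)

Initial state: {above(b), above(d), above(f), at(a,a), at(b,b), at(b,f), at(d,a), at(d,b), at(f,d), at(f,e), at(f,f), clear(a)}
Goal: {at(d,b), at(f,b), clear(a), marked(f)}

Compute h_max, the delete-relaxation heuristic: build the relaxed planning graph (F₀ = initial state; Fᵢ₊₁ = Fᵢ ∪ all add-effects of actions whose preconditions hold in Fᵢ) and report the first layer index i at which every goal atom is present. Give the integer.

F0 = init (12 atoms)
F1 = F0 ∪ {marked(a), marked(b), marked(d), marked(e), marked(f), ready(a), ready(b), ready(f)}  (20 atoms)
F2 = F1 ∪ {at(b,a), at(f,a), clear(b), clear(f)}  (24 atoms)
F3 = F2 ∪ {at(f,b)}  (25 atoms)
goal ⊆ F3  ⇒  h_max = 3

3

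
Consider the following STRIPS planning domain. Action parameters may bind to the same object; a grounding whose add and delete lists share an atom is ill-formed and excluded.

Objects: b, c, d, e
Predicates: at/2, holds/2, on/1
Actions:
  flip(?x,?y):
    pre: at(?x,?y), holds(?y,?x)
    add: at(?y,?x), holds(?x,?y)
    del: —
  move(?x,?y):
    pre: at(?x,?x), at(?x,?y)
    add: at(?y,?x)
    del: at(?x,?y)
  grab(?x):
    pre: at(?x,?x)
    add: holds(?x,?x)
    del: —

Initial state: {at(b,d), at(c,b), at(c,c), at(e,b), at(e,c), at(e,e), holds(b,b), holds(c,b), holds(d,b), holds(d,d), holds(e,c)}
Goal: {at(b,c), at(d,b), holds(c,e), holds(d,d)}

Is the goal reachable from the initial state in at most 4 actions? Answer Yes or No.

Yes

1. flip(b,d)  →  {at(b,d), at(c,b), at(c,c), at(d,b), at(e,b), at(e,c), at(e,e), holds(b,b), holds(b,d), holds(c,b), holds(d,b), holds(d,d), holds(e,c)}
2. move(c,b)  →  {at(b,c), at(b,d), at(c,c), at(d,b), at(e,b), at(e,c), at(e,e), holds(b,b), holds(b,d), holds(c,b), holds(d,b), holds(d,d), holds(e,c)}
3. move(e,c)  →  {at(b,c), at(b,d), at(c,c), at(c,e), at(d,b), at(e,b), at(e,e), holds(b,b), holds(b,d), holds(c,b), holds(d,b), holds(d,d), holds(e,c)}
4. flip(c,e)  →  {at(b,c), at(b,d), at(c,c), at(c,e), at(d,b), at(e,b), at(e,c), at(e,e), holds(b,b), holds(b,d), holds(c,b), holds(c,e), holds(d,b), holds(d,d), holds(e,c)}
optimal plan length = 4; 4 ≤ 4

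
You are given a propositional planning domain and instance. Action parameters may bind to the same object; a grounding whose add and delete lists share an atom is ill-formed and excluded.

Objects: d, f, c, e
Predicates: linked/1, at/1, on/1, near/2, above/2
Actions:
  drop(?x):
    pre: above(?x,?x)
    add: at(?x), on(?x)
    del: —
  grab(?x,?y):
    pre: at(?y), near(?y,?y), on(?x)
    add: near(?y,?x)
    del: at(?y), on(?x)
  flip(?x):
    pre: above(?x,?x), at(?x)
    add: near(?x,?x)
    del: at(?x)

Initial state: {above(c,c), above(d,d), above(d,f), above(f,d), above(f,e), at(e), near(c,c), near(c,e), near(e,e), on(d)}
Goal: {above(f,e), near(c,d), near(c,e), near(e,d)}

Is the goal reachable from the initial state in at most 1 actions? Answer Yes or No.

No

1. drop(c)  →  {above(c,c), above(d,d), above(d,f), above(f,d), above(f,e), at(c), at(e), near(c,c), near(c,e), near(e,e), on(c), on(d)}
2. grab(d,c)  →  {above(c,c), above(d,d), above(d,f), above(f,d), above(f,e), at(e), near(c,c), near(c,d), near(c,e), near(e,e), on(c)}
3. drop(d)  →  {above(c,c), above(d,d), above(d,f), above(f,d), above(f,e), at(d), at(e), near(c,c), near(c,d), near(c,e), near(e,e), on(c), on(d)}
4. grab(d,e)  →  {above(c,c), above(d,d), above(d,f), above(f,d), above(f,e), at(d), near(c,c), near(c,d), near(c,e), near(e,d), near(e,e), on(c)}
optimal plan length = 4; 4 > 1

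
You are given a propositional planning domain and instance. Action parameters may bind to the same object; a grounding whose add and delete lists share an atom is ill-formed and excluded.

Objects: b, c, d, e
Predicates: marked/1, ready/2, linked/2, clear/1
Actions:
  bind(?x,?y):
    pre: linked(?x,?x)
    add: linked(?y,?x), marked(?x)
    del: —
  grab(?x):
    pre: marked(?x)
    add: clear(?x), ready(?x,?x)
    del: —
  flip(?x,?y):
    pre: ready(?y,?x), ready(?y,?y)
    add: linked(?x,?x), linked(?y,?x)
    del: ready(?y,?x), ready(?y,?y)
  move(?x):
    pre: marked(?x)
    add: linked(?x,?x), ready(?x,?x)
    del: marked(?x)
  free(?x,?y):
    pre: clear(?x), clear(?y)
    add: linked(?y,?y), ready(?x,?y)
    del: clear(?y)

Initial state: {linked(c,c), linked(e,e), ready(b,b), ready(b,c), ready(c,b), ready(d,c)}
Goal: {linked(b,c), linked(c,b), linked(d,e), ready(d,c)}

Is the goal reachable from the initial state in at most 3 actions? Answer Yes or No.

No

1. bind(c,b)  →  {linked(b,c), linked(c,c), linked(e,e), marked(c), ready(b,b), ready(b,c), ready(c,b), ready(d,c)}
2. bind(e,d)  →  {linked(b,c), linked(c,c), linked(d,e), linked(e,e), marked(c), marked(e), ready(b,b), ready(b,c), ready(c,b), ready(d,c)}
3. grab(c)  →  {clear(c), linked(b,c), linked(c,c), linked(d,e), linked(e,e), marked(c), marked(e), ready(b,b), ready(b,c), ready(c,b), ready(c,c), ready(d,c)}
4. flip(b,c)  →  {clear(c), linked(b,b), linked(b,c), linked(c,b), linked(c,c), linked(d,e), linked(e,e), marked(c), marked(e), ready(b,b), ready(b,c), ready(d,c)}
optimal plan length = 4; 4 > 3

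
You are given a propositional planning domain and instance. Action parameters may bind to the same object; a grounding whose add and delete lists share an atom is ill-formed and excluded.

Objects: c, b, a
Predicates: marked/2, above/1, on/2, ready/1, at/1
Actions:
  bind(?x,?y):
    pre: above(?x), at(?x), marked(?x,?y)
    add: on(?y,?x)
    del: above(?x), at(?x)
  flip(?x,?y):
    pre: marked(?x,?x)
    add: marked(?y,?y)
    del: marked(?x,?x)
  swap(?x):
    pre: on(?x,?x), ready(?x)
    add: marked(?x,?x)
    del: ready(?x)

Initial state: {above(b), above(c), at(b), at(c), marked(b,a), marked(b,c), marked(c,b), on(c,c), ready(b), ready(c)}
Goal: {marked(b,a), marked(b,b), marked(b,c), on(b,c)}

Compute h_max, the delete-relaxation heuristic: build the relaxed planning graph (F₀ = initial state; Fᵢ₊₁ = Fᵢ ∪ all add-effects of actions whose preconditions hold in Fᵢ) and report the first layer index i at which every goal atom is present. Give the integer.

F0 = init (10 atoms)
F1 = F0 ∪ {marked(c,c), on(a,b), on(b,c), on(c,b)}  (14 atoms)
F2 = F1 ∪ {marked(a,a), marked(b,b)}  (16 atoms)
goal ⊆ F2  ⇒  h_max = 2

2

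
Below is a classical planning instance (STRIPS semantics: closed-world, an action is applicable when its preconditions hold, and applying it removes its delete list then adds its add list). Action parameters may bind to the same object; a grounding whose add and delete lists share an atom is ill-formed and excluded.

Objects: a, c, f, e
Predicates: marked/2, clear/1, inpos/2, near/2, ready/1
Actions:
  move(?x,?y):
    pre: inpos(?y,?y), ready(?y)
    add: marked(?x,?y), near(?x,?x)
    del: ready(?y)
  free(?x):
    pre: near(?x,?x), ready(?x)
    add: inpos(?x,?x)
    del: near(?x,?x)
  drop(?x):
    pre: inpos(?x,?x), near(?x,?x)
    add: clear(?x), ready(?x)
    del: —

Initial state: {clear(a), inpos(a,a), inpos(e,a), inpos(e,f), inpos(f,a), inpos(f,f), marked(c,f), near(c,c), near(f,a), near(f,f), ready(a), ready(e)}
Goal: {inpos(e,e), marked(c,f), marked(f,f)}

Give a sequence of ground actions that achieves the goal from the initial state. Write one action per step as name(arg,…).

1. move(e,a)  →  {clear(a), inpos(a,a), inpos(e,a), inpos(e,f), inpos(f,a), inpos(f,f), marked(c,f), marked(e,a), near(c,c), near(e,e), near(f,a), near(f,f), ready(e)}
2. free(e)  →  {clear(a), inpos(a,a), inpos(e,a), inpos(e,e), inpos(e,f), inpos(f,a), inpos(f,f), marked(c,f), marked(e,a), near(c,c), near(f,a), near(f,f), ready(e)}
3. drop(f)  →  {clear(a), clear(f), inpos(a,a), inpos(e,a), inpos(e,e), inpos(e,f), inpos(f,a), inpos(f,f), marked(c,f), marked(e,a), near(c,c), near(f,a), near(f,f), ready(e), ready(f)}
4. move(f,f)  →  {clear(a), clear(f), inpos(a,a), inpos(e,a), inpos(e,e), inpos(e,f), inpos(f,a), inpos(f,f), marked(c,f), marked(e,a), marked(f,f), near(c,c), near(f,a), near(f,f), ready(e)}

move(e,a); free(e); drop(f); move(f,f)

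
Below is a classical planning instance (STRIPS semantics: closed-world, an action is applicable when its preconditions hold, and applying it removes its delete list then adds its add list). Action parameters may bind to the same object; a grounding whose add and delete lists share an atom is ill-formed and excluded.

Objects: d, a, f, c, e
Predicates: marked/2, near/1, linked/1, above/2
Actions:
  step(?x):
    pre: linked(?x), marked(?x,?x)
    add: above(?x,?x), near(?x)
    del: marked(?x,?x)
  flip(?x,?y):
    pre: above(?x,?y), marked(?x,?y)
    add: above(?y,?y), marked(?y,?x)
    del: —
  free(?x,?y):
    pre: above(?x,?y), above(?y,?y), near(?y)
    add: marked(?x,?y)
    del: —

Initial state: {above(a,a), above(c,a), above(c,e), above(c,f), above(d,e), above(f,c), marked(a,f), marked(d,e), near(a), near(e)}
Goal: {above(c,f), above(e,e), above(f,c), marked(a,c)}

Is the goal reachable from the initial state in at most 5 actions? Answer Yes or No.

1. flip(d,e)  →  {above(a,a), above(c,a), above(c,e), above(c,f), above(d,e), above(e,e), above(f,c), marked(a,f), marked(d,e), marked(e,d), near(a), near(e)}
2. free(c,a)  →  {above(a,a), above(c,a), above(c,e), above(c,f), above(d,e), above(e,e), above(f,c), marked(a,f), marked(c,a), marked(d,e), marked(e,d), near(a), near(e)}
3. flip(c,a)  →  {above(a,a), above(c,a), above(c,e), above(c,f), above(d,e), above(e,e), above(f,c), marked(a,c), marked(a,f), marked(c,a), marked(d,e), marked(e,d), near(a), near(e)}
optimal plan length = 3; 3 ≤ 5

Yes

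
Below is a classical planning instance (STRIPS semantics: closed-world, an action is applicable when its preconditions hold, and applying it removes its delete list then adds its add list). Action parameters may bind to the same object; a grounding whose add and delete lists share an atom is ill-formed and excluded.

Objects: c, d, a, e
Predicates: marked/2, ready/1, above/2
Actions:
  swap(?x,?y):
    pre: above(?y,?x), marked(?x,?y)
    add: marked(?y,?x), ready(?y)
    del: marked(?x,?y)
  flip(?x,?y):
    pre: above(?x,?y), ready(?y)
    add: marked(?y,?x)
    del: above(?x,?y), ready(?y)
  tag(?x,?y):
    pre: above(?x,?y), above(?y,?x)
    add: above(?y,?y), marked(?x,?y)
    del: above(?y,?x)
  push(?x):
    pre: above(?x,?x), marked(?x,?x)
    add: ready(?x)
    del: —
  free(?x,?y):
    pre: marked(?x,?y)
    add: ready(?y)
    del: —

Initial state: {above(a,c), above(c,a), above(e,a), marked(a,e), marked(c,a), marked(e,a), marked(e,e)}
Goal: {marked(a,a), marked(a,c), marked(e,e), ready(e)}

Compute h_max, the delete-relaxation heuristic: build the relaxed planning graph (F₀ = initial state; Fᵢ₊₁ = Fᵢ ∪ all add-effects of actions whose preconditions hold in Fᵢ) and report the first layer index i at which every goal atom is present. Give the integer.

F0 = init (7 atoms)
F1 = F0 ∪ {above(a,a), above(c,c), marked(a,c), ready(a), ready(e)}  (12 atoms)
F2 = F1 ∪ {marked(a,a), ready(c)}  (14 atoms)
goal ⊆ F2  ⇒  h_max = 2

2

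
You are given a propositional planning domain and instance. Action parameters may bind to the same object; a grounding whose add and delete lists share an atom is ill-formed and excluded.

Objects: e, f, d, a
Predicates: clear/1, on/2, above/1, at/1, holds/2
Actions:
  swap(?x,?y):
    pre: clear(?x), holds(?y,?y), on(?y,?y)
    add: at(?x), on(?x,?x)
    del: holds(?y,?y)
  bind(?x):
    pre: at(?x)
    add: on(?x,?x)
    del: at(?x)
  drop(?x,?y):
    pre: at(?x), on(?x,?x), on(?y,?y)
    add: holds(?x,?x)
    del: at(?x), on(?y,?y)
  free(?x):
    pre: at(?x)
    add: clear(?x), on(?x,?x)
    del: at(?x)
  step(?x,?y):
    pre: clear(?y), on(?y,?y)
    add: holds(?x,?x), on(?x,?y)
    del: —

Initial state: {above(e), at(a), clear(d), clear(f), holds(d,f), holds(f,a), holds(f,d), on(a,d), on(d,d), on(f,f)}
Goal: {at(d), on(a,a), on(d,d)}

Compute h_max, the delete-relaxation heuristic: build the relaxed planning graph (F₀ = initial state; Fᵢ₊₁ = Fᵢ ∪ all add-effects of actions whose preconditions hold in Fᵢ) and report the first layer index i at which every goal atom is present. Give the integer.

F0 = init (10 atoms)
F1 = F0 ∪ {clear(a), holds(a,a), holds(d,d), holds(e,e), holds(f,f), on(a,a), on(a,f), on(d,f), on(e,d), on(e,f), on(f,d)}  (21 atoms)
F2 = F1 ∪ {at(d), at(f), on(d,a), on(e,a), on(f,a)}  (26 atoms)
goal ⊆ F2  ⇒  h_max = 2

2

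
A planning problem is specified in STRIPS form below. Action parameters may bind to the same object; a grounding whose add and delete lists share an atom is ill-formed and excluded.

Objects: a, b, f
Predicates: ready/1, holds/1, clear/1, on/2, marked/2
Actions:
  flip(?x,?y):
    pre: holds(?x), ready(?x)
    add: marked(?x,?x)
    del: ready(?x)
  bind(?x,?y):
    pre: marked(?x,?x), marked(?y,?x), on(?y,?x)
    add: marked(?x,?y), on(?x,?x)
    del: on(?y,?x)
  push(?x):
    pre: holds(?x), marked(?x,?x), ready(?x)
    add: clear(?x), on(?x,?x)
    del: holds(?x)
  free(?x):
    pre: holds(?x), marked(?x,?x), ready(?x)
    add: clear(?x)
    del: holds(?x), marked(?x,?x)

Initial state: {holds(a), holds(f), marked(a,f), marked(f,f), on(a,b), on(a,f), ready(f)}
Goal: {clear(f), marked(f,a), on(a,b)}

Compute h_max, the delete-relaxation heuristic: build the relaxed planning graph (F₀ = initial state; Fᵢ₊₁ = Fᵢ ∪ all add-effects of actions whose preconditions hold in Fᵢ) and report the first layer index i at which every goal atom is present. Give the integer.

1

F0 = init (7 atoms)
F1 = F0 ∪ {clear(f), marked(f,a), on(f,f)}  (10 atoms)
goal ⊆ F1  ⇒  h_max = 1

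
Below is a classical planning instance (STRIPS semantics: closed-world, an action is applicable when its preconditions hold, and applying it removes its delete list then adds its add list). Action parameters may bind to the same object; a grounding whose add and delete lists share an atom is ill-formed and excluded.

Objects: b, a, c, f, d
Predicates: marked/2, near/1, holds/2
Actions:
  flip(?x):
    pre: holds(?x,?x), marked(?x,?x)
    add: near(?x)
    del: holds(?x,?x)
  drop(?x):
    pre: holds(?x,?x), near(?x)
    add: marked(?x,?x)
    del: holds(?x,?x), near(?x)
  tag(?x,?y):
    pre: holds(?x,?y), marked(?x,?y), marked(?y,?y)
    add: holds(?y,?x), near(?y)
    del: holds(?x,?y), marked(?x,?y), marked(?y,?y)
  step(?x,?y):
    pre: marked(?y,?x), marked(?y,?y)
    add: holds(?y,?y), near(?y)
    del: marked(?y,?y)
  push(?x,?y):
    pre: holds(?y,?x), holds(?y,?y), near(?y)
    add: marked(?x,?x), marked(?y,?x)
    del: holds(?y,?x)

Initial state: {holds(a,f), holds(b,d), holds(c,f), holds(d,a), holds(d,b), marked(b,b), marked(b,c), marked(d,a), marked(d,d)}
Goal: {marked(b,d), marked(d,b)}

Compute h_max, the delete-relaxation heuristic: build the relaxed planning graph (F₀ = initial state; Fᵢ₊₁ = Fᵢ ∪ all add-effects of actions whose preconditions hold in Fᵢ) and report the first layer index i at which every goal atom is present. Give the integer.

2

F0 = init (9 atoms)
F1 = F0 ∪ {holds(b,b), holds(d,d), near(b), near(d)}  (13 atoms)
F2 = F1 ∪ {marked(a,a), marked(b,d), marked(d,b)}  (16 atoms)
goal ⊆ F2  ⇒  h_max = 2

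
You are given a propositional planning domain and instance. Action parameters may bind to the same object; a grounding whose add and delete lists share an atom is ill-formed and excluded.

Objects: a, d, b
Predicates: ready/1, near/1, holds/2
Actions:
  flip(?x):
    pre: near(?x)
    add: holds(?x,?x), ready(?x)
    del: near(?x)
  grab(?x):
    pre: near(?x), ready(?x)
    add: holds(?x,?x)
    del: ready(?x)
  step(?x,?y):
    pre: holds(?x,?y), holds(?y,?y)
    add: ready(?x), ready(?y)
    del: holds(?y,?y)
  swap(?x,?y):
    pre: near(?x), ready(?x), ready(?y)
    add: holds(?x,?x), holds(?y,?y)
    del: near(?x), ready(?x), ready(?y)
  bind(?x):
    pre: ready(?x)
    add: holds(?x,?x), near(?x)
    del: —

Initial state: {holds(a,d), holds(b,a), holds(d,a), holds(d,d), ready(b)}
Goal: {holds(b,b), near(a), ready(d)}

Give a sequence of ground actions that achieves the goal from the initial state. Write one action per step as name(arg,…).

1. step(a,d)  →  {holds(a,d), holds(b,a), holds(d,a), ready(a), ready(b), ready(d)}
2. bind(a)  →  {holds(a,a), holds(a,d), holds(b,a), holds(d,a), near(a), ready(a), ready(b), ready(d)}
3. bind(b)  →  {holds(a,a), holds(a,d), holds(b,a), holds(b,b), holds(d,a), near(a), near(b), ready(a), ready(b), ready(d)}

step(a,d); bind(a); bind(b)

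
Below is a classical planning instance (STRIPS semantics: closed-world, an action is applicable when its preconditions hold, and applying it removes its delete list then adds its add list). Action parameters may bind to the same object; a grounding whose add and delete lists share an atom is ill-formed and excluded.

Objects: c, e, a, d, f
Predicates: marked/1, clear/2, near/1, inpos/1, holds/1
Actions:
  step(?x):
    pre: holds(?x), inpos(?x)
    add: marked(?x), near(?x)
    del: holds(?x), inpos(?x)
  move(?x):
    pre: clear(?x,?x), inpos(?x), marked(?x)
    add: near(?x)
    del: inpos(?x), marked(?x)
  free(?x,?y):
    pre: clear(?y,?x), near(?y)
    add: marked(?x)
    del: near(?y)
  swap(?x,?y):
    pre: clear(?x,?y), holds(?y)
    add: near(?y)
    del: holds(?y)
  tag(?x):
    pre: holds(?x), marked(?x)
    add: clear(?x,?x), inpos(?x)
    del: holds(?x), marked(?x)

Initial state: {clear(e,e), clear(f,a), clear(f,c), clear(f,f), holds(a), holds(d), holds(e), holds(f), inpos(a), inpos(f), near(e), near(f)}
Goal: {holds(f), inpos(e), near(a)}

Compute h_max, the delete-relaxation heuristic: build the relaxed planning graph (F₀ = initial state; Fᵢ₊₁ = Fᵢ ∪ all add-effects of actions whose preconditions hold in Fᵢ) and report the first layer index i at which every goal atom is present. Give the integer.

F0 = init (12 atoms)
F1 = F0 ∪ {marked(a), marked(c), marked(e), marked(f), near(a)}  (17 atoms)
F2 = F1 ∪ {clear(a,a), inpos(e)}  (19 atoms)
goal ⊆ F2  ⇒  h_max = 2

2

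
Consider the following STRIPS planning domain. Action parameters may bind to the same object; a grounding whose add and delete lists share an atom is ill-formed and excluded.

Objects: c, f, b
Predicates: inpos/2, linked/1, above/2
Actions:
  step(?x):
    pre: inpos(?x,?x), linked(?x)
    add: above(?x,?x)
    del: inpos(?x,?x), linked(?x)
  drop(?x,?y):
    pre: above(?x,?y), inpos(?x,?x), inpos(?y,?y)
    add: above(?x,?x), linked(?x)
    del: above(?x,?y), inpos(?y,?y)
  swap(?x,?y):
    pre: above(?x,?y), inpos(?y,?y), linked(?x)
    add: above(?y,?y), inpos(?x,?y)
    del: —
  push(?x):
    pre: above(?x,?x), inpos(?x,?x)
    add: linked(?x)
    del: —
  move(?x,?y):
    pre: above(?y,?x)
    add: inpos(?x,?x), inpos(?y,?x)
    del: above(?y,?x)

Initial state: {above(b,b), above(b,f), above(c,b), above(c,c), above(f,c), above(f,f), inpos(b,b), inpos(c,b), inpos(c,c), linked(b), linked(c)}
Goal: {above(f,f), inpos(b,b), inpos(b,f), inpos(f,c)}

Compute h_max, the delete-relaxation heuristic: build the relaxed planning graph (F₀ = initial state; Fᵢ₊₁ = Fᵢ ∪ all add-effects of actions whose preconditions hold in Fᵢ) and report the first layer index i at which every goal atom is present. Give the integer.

1

F0 = init (11 atoms)
F1 = F0 ∪ {inpos(b,f), inpos(f,c), inpos(f,f)}  (14 atoms)
goal ⊆ F1  ⇒  h_max = 1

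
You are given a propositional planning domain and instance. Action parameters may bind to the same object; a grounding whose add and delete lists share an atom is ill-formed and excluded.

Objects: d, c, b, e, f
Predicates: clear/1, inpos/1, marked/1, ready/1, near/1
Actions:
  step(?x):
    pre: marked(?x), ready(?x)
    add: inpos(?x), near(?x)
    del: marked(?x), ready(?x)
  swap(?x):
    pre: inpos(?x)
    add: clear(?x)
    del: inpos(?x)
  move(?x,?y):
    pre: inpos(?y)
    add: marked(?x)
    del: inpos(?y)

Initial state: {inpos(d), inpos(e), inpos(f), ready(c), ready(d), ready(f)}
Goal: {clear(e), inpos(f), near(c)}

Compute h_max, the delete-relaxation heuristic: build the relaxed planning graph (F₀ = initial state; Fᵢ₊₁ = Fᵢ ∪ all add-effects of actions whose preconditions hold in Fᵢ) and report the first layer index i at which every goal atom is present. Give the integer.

2

F0 = init (6 atoms)
F1 = F0 ∪ {clear(d), clear(e), clear(f), marked(b), marked(c), marked(d), marked(e), marked(f)}  (14 atoms)
F2 = F1 ∪ {inpos(c), near(c), near(d), near(f)}  (18 atoms)
goal ⊆ F2  ⇒  h_max = 2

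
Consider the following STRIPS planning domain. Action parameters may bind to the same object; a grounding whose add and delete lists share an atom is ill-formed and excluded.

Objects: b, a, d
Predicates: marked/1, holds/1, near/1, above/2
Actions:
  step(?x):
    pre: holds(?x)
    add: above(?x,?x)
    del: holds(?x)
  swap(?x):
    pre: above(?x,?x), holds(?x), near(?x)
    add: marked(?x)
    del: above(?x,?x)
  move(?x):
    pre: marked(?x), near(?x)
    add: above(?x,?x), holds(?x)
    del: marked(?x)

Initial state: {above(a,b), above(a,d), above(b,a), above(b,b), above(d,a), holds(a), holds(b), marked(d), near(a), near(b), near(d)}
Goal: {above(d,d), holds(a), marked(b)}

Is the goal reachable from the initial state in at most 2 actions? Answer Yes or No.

Yes

1. swap(b)  →  {above(a,b), above(a,d), above(b,a), above(d,a), holds(a), holds(b), marked(b), marked(d), near(a), near(b), near(d)}
2. move(d)  →  {above(a,b), above(a,d), above(b,a), above(d,a), above(d,d), holds(a), holds(b), holds(d), marked(b), near(a), near(b), near(d)}
optimal plan length = 2; 2 ≤ 2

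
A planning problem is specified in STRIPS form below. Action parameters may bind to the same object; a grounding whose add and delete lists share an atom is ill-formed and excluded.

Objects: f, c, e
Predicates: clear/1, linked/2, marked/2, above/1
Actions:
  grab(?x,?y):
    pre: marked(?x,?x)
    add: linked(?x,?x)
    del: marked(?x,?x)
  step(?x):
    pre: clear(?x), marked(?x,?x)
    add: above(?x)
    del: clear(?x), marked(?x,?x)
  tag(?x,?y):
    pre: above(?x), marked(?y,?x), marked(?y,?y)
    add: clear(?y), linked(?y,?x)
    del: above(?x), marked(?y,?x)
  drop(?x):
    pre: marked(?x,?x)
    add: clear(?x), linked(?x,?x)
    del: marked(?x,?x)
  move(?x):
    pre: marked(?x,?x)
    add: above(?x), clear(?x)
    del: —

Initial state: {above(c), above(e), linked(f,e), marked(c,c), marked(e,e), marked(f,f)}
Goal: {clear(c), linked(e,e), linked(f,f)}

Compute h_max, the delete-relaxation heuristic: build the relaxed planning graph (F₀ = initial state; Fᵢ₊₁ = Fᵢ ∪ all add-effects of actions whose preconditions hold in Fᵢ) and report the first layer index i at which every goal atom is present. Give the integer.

1

F0 = init (6 atoms)
F1 = F0 ∪ {above(f), clear(c), clear(e), clear(f), linked(c,c), linked(e,e), linked(f,f)}  (13 atoms)
goal ⊆ F1  ⇒  h_max = 1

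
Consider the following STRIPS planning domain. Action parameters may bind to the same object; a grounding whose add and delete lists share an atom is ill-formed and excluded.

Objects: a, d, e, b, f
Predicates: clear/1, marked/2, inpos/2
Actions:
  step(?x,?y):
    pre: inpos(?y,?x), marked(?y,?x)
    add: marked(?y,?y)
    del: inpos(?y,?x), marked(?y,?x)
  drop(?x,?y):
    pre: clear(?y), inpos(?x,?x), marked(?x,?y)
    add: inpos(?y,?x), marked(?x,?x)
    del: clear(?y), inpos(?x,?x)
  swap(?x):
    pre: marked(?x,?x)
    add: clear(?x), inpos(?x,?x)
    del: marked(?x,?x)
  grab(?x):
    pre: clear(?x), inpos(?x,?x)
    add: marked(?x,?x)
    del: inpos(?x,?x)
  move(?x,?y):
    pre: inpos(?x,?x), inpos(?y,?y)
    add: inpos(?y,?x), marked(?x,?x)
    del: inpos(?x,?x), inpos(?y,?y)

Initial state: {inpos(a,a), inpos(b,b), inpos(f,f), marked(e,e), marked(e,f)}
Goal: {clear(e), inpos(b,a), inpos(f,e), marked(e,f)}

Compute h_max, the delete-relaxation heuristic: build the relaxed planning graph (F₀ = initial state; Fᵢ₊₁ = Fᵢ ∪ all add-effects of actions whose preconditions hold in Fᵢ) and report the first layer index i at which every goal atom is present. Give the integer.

F0 = init (5 atoms)
F1 = F0 ∪ {clear(e), inpos(a,b), inpos(a,f), inpos(b,a), inpos(b,f), inpos(e,e), inpos(f,a), inpos(f,b), marked(a,a), marked(b,b), marked(f,f)}  (16 atoms)
F2 = F1 ∪ {clear(a), clear(b), clear(f), inpos(a,e), inpos(b,e), inpos(e,a), inpos(e,b), inpos(e,f), inpos(f,e)}  (25 atoms)
goal ⊆ F2  ⇒  h_max = 2

2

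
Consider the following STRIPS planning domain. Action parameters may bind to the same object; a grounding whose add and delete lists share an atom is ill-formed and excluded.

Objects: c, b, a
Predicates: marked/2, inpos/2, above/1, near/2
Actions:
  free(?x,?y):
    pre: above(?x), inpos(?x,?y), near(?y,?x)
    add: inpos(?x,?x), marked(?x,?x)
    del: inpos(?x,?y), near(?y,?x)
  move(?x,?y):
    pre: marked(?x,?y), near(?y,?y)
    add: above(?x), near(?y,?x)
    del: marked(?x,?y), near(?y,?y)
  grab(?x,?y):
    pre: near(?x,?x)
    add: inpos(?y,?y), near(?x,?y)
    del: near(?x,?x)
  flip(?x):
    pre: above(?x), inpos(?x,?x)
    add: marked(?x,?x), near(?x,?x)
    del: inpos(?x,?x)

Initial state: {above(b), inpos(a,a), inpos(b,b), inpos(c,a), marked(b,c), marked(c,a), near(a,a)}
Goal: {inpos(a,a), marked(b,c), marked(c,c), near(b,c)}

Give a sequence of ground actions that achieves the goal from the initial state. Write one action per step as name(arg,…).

move(c,a); free(c,a); flip(b); grab(b,c)

1. move(c,a)  →  {above(b), above(c), inpos(a,a), inpos(b,b), inpos(c,a), marked(b,c), near(a,c)}
2. free(c,a)  →  {above(b), above(c), inpos(a,a), inpos(b,b), inpos(c,c), marked(b,c), marked(c,c)}
3. flip(b)  →  {above(b), above(c), inpos(a,a), inpos(c,c), marked(b,b), marked(b,c), marked(c,c), near(b,b)}
4. grab(b,c)  →  {above(b), above(c), inpos(a,a), inpos(c,c), marked(b,b), marked(b,c), marked(c,c), near(b,c)}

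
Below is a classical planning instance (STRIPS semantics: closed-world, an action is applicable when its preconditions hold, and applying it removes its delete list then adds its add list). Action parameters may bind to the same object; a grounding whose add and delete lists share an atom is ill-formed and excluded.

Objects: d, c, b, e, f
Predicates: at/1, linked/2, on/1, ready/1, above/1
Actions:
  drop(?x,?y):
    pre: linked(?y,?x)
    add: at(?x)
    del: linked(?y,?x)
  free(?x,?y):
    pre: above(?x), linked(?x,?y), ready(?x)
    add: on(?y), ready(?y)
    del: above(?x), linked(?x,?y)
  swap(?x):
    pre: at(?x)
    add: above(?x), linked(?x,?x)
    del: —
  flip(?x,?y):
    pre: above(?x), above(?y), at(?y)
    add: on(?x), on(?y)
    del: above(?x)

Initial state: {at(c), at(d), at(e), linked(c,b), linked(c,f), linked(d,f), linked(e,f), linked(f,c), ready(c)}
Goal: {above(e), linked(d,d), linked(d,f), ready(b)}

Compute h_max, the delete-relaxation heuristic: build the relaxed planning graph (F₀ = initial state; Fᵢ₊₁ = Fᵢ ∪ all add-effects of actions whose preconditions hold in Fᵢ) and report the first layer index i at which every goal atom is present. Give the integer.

F0 = init (9 atoms)
F1 = F0 ∪ {above(c), above(d), above(e), at(b), at(f), linked(c,c), linked(d,d), linked(e,e)}  (17 atoms)
F2 = F1 ∪ {above(b), above(f), linked(b,b), linked(f,f), on(b), on(c), on(d), on(e), on(f), ready(b), ready(f)}  (28 atoms)
goal ⊆ F2  ⇒  h_max = 2

2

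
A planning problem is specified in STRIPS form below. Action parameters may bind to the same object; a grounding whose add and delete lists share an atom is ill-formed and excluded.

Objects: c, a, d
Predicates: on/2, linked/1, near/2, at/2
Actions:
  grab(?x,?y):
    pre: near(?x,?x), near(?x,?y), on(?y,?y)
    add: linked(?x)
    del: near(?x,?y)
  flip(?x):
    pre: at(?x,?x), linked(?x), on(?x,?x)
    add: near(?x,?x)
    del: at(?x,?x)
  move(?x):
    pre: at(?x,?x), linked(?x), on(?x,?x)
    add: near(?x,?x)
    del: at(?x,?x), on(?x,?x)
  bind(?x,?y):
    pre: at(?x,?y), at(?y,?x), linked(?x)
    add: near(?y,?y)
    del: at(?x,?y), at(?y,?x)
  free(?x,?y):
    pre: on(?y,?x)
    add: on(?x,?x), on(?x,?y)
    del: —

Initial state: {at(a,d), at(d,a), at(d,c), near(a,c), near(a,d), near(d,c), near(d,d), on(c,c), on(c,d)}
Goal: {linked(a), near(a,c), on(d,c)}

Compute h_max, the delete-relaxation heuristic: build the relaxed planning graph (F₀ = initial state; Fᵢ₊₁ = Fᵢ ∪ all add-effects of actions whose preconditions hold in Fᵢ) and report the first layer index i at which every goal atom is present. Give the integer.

3

F0 = init (9 atoms)
F1 = F0 ∪ {linked(d), on(d,c), on(d,d)}  (12 atoms)
F2 = F1 ∪ {near(a,a)}  (13 atoms)
F3 = F2 ∪ {linked(a)}  (14 atoms)
goal ⊆ F3  ⇒  h_max = 3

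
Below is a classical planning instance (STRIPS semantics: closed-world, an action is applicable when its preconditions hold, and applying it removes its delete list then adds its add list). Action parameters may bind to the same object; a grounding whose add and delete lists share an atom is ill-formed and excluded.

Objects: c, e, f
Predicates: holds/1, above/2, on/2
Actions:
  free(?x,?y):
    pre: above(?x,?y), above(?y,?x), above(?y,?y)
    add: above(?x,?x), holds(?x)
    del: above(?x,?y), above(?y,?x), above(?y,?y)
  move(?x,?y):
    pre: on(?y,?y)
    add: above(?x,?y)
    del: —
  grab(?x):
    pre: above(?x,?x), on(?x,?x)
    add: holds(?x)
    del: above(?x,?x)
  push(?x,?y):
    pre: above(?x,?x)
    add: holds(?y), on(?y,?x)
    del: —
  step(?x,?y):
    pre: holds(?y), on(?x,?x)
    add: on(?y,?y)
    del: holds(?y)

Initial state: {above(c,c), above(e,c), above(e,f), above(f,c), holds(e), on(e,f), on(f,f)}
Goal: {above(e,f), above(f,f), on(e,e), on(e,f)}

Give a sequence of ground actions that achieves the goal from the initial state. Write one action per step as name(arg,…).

1. move(f,f)  →  {above(c,c), above(e,c), above(e,f), above(f,c), above(f,f), holds(e), on(e,f), on(f,f)}
2. step(f,e)  →  {above(c,c), above(e,c), above(e,f), above(f,c), above(f,f), on(e,e), on(e,f), on(f,f)}

move(f,f); step(f,e)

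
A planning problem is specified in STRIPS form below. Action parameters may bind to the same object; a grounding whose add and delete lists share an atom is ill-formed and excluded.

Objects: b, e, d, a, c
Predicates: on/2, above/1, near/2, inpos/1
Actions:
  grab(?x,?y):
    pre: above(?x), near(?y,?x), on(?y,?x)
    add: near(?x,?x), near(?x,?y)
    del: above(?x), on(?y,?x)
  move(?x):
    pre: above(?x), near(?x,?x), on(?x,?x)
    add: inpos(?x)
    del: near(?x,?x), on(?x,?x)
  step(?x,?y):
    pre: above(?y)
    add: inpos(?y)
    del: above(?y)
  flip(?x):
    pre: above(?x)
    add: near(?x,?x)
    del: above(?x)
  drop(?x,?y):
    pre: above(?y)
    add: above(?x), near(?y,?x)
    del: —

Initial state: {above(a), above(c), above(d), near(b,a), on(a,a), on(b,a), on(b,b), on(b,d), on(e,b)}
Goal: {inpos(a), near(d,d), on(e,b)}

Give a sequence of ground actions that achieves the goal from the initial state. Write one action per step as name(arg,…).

step(b,a); flip(d)

1. step(b,a)  →  {above(c), above(d), inpos(a), near(b,a), on(a,a), on(b,a), on(b,b), on(b,d), on(e,b)}
2. flip(d)  →  {above(c), inpos(a), near(b,a), near(d,d), on(a,a), on(b,a), on(b,b), on(b,d), on(e,b)}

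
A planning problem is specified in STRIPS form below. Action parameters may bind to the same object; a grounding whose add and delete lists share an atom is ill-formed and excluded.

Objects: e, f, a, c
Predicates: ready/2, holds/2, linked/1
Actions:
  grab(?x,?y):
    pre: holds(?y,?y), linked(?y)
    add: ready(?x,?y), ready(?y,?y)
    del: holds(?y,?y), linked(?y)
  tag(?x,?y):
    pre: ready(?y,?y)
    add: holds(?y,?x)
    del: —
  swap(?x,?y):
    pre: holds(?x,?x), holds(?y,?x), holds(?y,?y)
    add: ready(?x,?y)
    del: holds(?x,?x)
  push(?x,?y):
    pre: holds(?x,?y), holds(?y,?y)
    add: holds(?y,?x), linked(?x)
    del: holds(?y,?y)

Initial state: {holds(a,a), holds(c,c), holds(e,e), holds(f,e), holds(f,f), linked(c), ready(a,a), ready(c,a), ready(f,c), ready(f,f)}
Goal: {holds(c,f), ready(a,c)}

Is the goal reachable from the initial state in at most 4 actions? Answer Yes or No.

1. grab(a,c)  →  {holds(a,a), holds(e,e), holds(f,e), holds(f,f), ready(a,a), ready(a,c), ready(c,a), ready(c,c), ready(f,c), ready(f,f)}
2. tag(f,c)  →  {holds(a,a), holds(c,f), holds(e,e), holds(f,e), holds(f,f), ready(a,a), ready(a,c), ready(c,a), ready(c,c), ready(f,c), ready(f,f)}
optimal plan length = 2; 2 ≤ 4

Yes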